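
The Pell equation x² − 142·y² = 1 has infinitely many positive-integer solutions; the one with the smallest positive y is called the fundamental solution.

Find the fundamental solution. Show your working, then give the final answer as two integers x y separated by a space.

√142 → a₀=11, period (1,10,1,22); ℓ=4 even so k=3
i=0: a=11 ⇒ p=11, q=1
…
i=2: a=10 ⇒ p=131, q=11
i=3: a=1 ⇒ p=143, q=12
(x₁, y₁) = (143, 12);  143² − 142·12² = 1 ✓

143 12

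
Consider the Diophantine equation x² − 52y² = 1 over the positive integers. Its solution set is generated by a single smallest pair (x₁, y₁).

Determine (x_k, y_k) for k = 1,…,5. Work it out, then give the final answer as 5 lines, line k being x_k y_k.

[7; 4,1,2,1,4,14] for √52; ℓ=6 ⇒ convergent index 5
step 0: (7, 1)  from 7·(1,0) + (0,1)
…
step 3: (101, 14)  from 2·(36,5) + (29,4)
step 4: (137, 19)  from 1·(101,14) + (36,5)
step 5: (649, 90)  from 4·(137,19) + (101,14)
fundamental: x₁=649, y₁=90  (since 421201 − 52·8100 = 1)
n=2: (649,90)∘(649,90) = (649·649+52·90·90, 649·90+90·649) = (842401,116820)
n=3: (842401,116820)∘(649,90) = (649·842401+52·90·116820, 649·116820+90·842401) = (1093435849,151632270)
n=4: (1093435849,151632270)∘(649,90) = (649·1093435849+52·90·151632270, 649·151632270+90·1093435849) = (1419278889601,196818569640)
n=5: (1419278889601,196818569640)∘(649,90) = (649·1419278889601+52·90·196818569640, 649·196818569640+90·1419278889601) = (1842222905266249,255470351760450)

649 90
842401 116820
1093435849 151632270
1419278889601 196818569640
1842222905266249 255470351760450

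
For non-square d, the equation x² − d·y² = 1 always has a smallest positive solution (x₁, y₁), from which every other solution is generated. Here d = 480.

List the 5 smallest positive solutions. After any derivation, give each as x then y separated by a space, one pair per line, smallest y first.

√480 = [21; 1,9,1,42, …], period ℓ=4 (even) → k=3
step 0: (21, 1)  from 21·(1,0) + (0,1)
…
step 2: (219, 10)  from 9·(22,1) + (21,1)
step 3: (241, 11)  from 1·(219,10) + (22,1)
→ (241, 11).  Check: 241²=58081, 480·11²=58080, difference 1.
n=2: (241,11)∘(241,11) = (241·241+480·11·11, 241·11+11·241) = (116161,5302)
n=3: (116161,5302)∘(241,11) = (241·116161+480·11·5302, 241·5302+11·116161) = (55989361,2555553)
n=4: (55989361,2555553)∘(241,11) = (241·55989361+480·11·2555553, 241·2555553+11·55989361) = (26986755841,1231771244)
n=5: (26986755841,1231771244)∘(241,11) = (241·26986755841+480·11·1231771244, 241·1231771244+11·26986755841) = (13007560326001,593711184055)

241 11
116161 5302
55989361 2555553
26986755841 1231771244
13007560326001 593711184055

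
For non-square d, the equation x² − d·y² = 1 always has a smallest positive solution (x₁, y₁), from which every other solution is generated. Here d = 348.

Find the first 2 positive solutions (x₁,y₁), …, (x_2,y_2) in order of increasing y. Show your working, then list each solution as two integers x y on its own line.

d=348: √d = [18; 1,1,1,8,1,1,1,36] (ℓ=8, even), read p_7/q_7
i=0: a=18 ⇒ p=18, q=1
i=1: a=1 ⇒ p=19, q=1
i=2: a=1 ⇒ p=37, q=2
i=3: a=1 ⇒ p=56, q=3
…
i=5: a=1 ⇒ p=541, q=29
i=6: a=1 ⇒ p=1026, q=55
i=7: a=1 ⇒ p=1567, q=84
→ (1567, 84).  Check: 1567²=2455489, 348·84²=2455488, difference 1.
(1567+84√348)^2 = 4910977 + 263256√348

1567 84
4910977 263256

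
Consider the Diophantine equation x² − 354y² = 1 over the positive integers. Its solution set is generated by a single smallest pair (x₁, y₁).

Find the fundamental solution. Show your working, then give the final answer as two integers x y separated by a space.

258065 13716

√354 = [18; 1,4,2,2,18,2,2,4,1,36, …], period ℓ=10 (even) → k=9
k=0  a_k=18  p_k/q_k = 18/1
k=1  a_k=1  p_k/q_k = 19/1
k=2  a_k=4  p_k/q_k = 94/5
k=3  a_k=2  p_k/q_k = 207/11
…
k=5  a_k=18  p_k/q_k = 9351/497
k=6  a_k=2  p_k/q_k = 19210/1021
k=7  a_k=2  p_k/q_k = 47771/2539
k=8  a_k=4  p_k/q_k = 210294/11177
k=9  a_k=1  p_k/q_k = 258065/13716
fundamental: x₁=258065, y₁=13716  (since 66597544225 − 354·188128656 = 1)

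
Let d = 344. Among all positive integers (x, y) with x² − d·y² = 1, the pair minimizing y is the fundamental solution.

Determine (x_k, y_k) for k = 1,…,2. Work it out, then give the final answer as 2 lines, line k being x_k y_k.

10405 561
216528049 11674410

√344 = [18; 1,1,4,1,3,1,4,1,1,36, …], period ℓ=10 (even) → k=9
a_0=18:  p_0=18·1+0=18,  q_0=18·0+1=1
a_1=1:  p_1=1·18+1=19,  q_1=1·1+0=1
a_2=1:  p_2=1·19+18=37,  q_2=1·1+1=2
a_3=4:  p_3=4·37+19=167,  q_3=4·2+1=9
a_4=1:  p_4=1·167+37=204,  q_4=1·9+2=11
…
a_6=1:  p_6=1·779+204=983,  q_6=1·42+11=53
a_7=4:  p_7=4·983+779=4711,  q_7=4·53+42=254
a_8=1:  p_8=1·4711+983=5694,  q_8=1·254+53=307
a_9=1:  p_9=1·5694+4711=10405,  q_9=1·307+254=561
fundamental: x₁=10405, y₁=561  (since 108264025 − 344·314721 = 1)
(x_2, y_2) = (10405·10405 + 344·561·561, 10405·561 + 561·10405) = (216528049, 11674410)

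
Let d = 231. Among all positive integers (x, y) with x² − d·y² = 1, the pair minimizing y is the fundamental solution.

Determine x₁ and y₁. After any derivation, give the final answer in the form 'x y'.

√231 → a₀=15, period (5,30); ℓ=2 even so k=1
a_0=15:  p_0=15·1+0=15,  q_0=15·0+1=1
a_1=5:  p_1=5·15+1=76,  q_1=5·1+0=5
→ (76, 5).  Check: 76²=5776, 231·5²=5775, difference 1.

76 5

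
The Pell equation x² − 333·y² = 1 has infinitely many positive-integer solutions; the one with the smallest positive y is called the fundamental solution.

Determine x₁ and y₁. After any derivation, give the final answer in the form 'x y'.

d=333: √d = [18; 4,36] (ℓ=2, even), read p_1/q_1
step 0: (18, 1)  from 18·(1,0) + (0,1)
step 1: (73, 4)  from 4·(18,1) + (1,0)
→ (73, 4).  Check: 73²=5329, 333·4²=5328, difference 1.

73 4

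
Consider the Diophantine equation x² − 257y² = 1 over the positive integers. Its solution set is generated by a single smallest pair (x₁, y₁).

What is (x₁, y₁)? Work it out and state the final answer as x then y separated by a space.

d=257: √d = [16; 32] (ℓ=1, odd), read p_1/q_1
i=0: a=16 ⇒ p=16, q=1
i=1: a=32 ⇒ p=513, q=32
(x₁, y₁) = (513, 32);  513² − 257·32² = 1 ✓

513 32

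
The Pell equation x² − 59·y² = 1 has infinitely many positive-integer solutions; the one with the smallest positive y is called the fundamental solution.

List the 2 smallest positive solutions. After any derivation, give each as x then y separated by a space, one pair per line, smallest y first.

530 69
561799 73140

[7; 1,2,7,2,1,14] for √59; ℓ=6 ⇒ convergent index 5
k=0  a_k=7  p_k/q_k = 7/1
…
k=3  a_k=7  p_k/q_k = 169/22
k=4  a_k=2  p_k/q_k = 361/47
k=5  a_k=1  p_k/q_k = 530/69
(x₁, y₁) = (530, 69);  530² − 59·69² = 1 ✓
n=2: (530,69)∘(530,69) = (530·530+59·69·69, 530·69+69·530) = (561799,73140)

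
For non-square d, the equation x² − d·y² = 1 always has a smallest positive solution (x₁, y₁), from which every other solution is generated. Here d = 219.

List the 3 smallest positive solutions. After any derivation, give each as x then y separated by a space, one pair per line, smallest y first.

74 5
10951 740
1620674 109515

√219 = [14; 1,3,1,28, …], period ℓ=4 (even) → k=3
step 0: (14, 1)  from 14·(1,0) + (0,1)
step 1: (15, 1)  from 1·(14,1) + (1,0)
step 2: (59, 4)  from 3·(15,1) + (14,1)
step 3: (74, 5)  from 1·(59,4) + (15,1)
(x₁, y₁) = (74, 5);  74² − 219·5² = 1 ✓
n=2: (74,5)∘(74,5) = (74·74+219·5·5, 74·5+5·74) = (10951,740)
n=3: (10951,740)∘(74,5) = (74·10951+219·5·740, 74·740+5·10951) = (1620674,109515)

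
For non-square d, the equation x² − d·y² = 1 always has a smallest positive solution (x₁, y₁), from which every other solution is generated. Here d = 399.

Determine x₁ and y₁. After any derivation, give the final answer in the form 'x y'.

20 1

√399 → a₀=19, period (1,38); ℓ=2 even so k=1
k=0  a_k=19  p_k/q_k = 19/1
k=1  a_k=1  p_k/q_k = 20/1
→ (20, 1).  Check: 20²=400, 399·1²=399, difference 1.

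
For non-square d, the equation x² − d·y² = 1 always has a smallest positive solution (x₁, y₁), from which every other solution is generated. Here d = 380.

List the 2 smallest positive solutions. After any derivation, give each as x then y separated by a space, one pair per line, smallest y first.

39 2
3041 156

[19; 2,38] for √380; ℓ=2 ⇒ convergent index 1
step 0: (19, 1)  from 19·(1,0) + (0,1)
step 1: (39, 2)  from 2·(19,1) + (1,0)
(x₁, y₁) = (39, 2);  39² − 380·2² = 1 ✓
(39+2√380)^2 = 3041 + 156√380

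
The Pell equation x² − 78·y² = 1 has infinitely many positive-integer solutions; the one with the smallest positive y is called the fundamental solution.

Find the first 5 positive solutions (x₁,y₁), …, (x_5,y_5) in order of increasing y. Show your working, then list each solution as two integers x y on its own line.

[8; 1,4,1,16] for √78; ℓ=4 ⇒ convergent index 3
i=0: a=8 ⇒ p=8, q=1
…
i=2: a=4 ⇒ p=44, q=5
i=3: a=1 ⇒ p=53, q=6
(x₁, y₁) = (53, 6);  53² − 78·6² = 1 ✓
k=2:  x_2 = 53·53+78·6·6 = 5617,  y_2 = 53·6+6·53 = 636
k=3:  x_3 = 53·5617+78·6·636 = 595349,  y_3 = 53·636+6·5617 = 67410
k=4:  x_4 = 53·595349+78·6·67410 = 63101377,  y_4 = 53·67410+6·595349 = 7144824
k=5:  x_5 = 53·63101377+78·6·7144824 = 6688150613,  y_5 = 53·7144824+6·63101377 = 757283934

53 6
5617 636
595349 67410
63101377 7144824
6688150613 757283934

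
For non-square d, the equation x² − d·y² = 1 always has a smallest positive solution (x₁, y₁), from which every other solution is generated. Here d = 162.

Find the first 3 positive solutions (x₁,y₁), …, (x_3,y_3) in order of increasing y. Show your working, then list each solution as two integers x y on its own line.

19601 1540
768398401 60371080
30122754096401 2366667076620

d=162: √d = [12; 1,2,1,2,12,2,1,2,1,24] (ℓ=10, even), read p_9/q_9
i=0: a=12 ⇒ p=12, q=1
i=1: a=1 ⇒ p=13, q=1
i=2: a=2 ⇒ p=38, q=3
…
i=4: a=2 ⇒ p=140, q=11
i=5: a=12 ⇒ p=1731, q=136
i=6: a=2 ⇒ p=3602, q=283
…
i=8: a=2 ⇒ p=14268, q=1121
i=9: a=1 ⇒ p=19601, q=1540
fundamental: x₁=19601, y₁=1540  (since 384199201 − 162·2371600 = 1)
(x_2, y_2) = (19601·19601 + 162·1540·1540, 19601·1540 + 1540·19601) = (768398401, 60371080)
(x_3, y_3) = (19601·768398401 + 162·1540·60371080, 19601·60371080 + 1540·768398401) = (30122754096401, 2366667076620)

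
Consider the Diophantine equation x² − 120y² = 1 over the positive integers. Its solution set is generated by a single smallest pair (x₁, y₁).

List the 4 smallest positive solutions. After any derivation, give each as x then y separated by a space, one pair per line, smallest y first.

d=120: √d = [10; 1,20] (ℓ=2, even), read p_1/q_1
i=0: a=10 ⇒ p=10, q=1
i=1: a=1 ⇒ p=11, q=1
fundamental: x₁=11, y₁=1  (since 121 − 120·1 = 1)
(x_2, y_2) = (11·11 + 120·1·1, 11·1 + 1·11) = (241, 22)
(x_3, y_3) = (11·241 + 120·1·22, 11·22 + 1·241) = (5291, 483)
(x_4, y_4) = (11·5291 + 120·1·483, 11·483 + 1·5291) = (116161, 10604)

11 1
241 22
5291 483
116161 10604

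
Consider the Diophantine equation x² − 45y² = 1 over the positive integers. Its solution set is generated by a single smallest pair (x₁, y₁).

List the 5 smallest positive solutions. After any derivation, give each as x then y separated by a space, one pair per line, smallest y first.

d=45: √d = [6; 1,2,2,2,1,12] (ℓ=6, even), read p_5/q_5
step 0: (6, 1)  from 6·(1,0) + (0,1)
…
step 2: (20, 3)  from 2·(7,1) + (6,1)
step 3: (47, 7)  from 2·(20,3) + (7,1)
step 4: (114, 17)  from 2·(47,7) + (20,3)
step 5: (161, 24)  from 1·(114,17) + (47,7)
fundamental: x₁=161, y₁=24  (since 25921 − 45·576 = 1)
(161+24√45)^2 = 51841 + 7728√45
(161+24√45)^3 = 16692641 + 2488392√45
(161+24√45)^4 = 5374978561 + 801254496√45
(161+24√45)^5 = 1730726404001 + 258001459320√45

161 24
51841 7728
16692641 2488392
5374978561 801254496
1730726404001 258001459320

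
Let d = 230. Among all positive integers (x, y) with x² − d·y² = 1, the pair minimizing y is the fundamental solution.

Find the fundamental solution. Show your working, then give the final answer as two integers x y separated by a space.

91 6

d=230: √d = [15; 6,30] (ℓ=2, even), read p_1/q_1
i=0: a=15 ⇒ p=15, q=1
i=1: a=6 ⇒ p=91, q=6
→ (91, 6).  Check: 91²=8281, 230·6²=8280, difference 1.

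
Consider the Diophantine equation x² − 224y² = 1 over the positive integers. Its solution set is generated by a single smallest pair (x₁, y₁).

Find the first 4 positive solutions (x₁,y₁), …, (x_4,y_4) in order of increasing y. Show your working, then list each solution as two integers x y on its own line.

d=224: √d = [14; 1,28] (ℓ=2, even), read p_1/q_1
i=0: a=14 ⇒ p=14, q=1
i=1: a=1 ⇒ p=15, q=1
fundamental: x₁=15, y₁=1  (since 225 − 224·1 = 1)
(15+1√224)^2 = 449 + 30√224
(15+1√224)^3 = 13455 + 899√224
(15+1√224)^4 = 403201 + 26940√224

15 1
449 30
13455 899
403201 26940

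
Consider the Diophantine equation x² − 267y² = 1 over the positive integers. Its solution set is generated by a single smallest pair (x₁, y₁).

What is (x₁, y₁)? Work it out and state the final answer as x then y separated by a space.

d=267: √d = [16; 2,1,15,1,2,32] (ℓ=6, even), read p_5/q_5
i=0: a=16 ⇒ p=16, q=1
…
i=2: a=1 ⇒ p=49, q=3
…
i=4: a=1 ⇒ p=817, q=50
i=5: a=2 ⇒ p=2402, q=147
→ (2402, 147).  Check: 2402²=5769604, 267·147²=5769603, difference 1.

2402 147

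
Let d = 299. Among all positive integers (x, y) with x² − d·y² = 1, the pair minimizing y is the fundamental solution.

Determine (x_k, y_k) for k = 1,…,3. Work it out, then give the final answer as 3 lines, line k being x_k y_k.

415 24
344449 19920
285892255 16533576

√299 = [17; 3,2,3,34, …], period ℓ=4 (even) → k=3
k=0  a_k=17  p_k/q_k = 17/1
k=1  a_k=3  p_k/q_k = 52/3
k=2  a_k=2  p_k/q_k = 121/7
k=3  a_k=3  p_k/q_k = 415/24
(x₁, y₁) = (415, 24);  415² − 299·24² = 1 ✓
(415+24√299)^2 = 344449 + 19920√299
(415+24√299)^3 = 285892255 + 16533576√299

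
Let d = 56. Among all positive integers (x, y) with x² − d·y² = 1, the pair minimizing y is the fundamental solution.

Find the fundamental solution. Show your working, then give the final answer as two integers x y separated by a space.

15 2

[7; 2,14] for √56; ℓ=2 ⇒ convergent index 1
i=0: a=7 ⇒ p=7, q=1
i=1: a=2 ⇒ p=15, q=2
→ (15, 2).  Check: 15²=225, 56·2²=224, difference 1.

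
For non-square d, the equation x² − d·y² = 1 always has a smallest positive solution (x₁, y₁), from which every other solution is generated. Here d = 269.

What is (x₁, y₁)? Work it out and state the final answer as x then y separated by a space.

d=269: √d = [16; 2,2,32] (ℓ=3, odd), read p_5/q_5
i=0: a=16 ⇒ p=16, q=1
i=1: a=2 ⇒ p=33, q=2
i=2: a=2 ⇒ p=82, q=5
…
i=4: a=2 ⇒ p=5396, q=329
i=5: a=2 ⇒ p=13449, q=820
(x₁, y₁) = (13449, 820);  13449² − 269·820² = 1 ✓

13449 820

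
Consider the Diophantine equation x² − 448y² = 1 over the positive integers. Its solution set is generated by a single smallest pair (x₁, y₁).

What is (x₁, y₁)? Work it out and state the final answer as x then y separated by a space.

d=448: √d = [21; 6,42] (ℓ=2, even), read p_1/q_1
k=0  a_k=21  p_k/q_k = 21/1
k=1  a_k=6  p_k/q_k = 127/6
→ (127, 6).  Check: 127²=16129, 448·6²=16128, difference 1.

127 6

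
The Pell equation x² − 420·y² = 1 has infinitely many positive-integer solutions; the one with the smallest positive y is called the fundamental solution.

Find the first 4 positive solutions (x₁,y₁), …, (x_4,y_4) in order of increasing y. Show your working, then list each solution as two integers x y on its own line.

[20; 2,40] for √420; ℓ=2 ⇒ convergent index 1
a_0=20:  p_0=20·1+0=20,  q_0=20·0+1=1
a_1=2:  p_1=2·20+1=41,  q_1=2·1+0=2
→ (41, 2).  Check: 41²=1681, 420·2²=1680, difference 1.
(41+2√420)^2 = 3361 + 164√420
(41+2√420)^3 = 275561 + 13446√420
(41+2√420)^4 = 22592641 + 1102408√420

41 2
3361 164
275561 13446
22592641 1102408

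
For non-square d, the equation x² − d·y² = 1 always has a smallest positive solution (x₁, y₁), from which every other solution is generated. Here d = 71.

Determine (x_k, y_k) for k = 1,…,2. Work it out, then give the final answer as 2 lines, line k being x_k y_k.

3480 413
24220799 2874480

[8; 2,2,1,7,1,2,2,16] for √71; ℓ=8 ⇒ convergent index 7
k=0  a_k=8  p_k/q_k = 8/1
…
k=2  a_k=2  p_k/q_k = 42/5
…
k=6  a_k=2  p_k/q_k = 1483/176
k=7  a_k=2  p_k/q_k = 3480/413
→ (3480, 413).  Check: 3480²=12110400, 71·413²=12110399, difference 1.
(x_2, y_2) = (3480·3480 + 71·413·413, 3480·413 + 413·3480) = (24220799, 2874480)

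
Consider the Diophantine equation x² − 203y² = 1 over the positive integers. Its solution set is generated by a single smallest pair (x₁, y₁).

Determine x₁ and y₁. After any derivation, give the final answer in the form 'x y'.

57 4

d=203: √d = [14; 4,28] (ℓ=2, even), read p_1/q_1
step 0: (14, 1)  from 14·(1,0) + (0,1)
step 1: (57, 4)  from 4·(14,1) + (1,0)
(x₁, y₁) = (57, 4);  57² − 203·4² = 1 ✓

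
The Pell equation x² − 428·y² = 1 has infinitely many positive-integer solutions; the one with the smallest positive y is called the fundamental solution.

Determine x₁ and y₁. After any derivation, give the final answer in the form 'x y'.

√428 → a₀=20, period (1,2,4,1,5,10,5,1,4,2,1,40); ℓ=12 even so k=11
k=0  a_k=20  p_k/q_k = 20/1
k=1  a_k=1  p_k/q_k = 21/1
k=2  a_k=2  p_k/q_k = 62/3
k=3  a_k=4  p_k/q_k = 269/13
k=4  a_k=1  p_k/q_k = 331/16
k=5  a_k=5  p_k/q_k = 1924/93
k=6  a_k=10  p_k/q_k = 19571/946
k=7  a_k=5  p_k/q_k = 99779/4823
k=8  a_k=1  p_k/q_k = 119350/5769
k=9  a_k=4  p_k/q_k = 577179/27899
k=10  a_k=2  p_k/q_k = 1273708/61567
k=11  a_k=1  p_k/q_k = 1850887/89466
→ (1850887, 89466).  Check: 1850887²=3425782686769, 428·89466²=3425782686768, difference 1.

1850887 89466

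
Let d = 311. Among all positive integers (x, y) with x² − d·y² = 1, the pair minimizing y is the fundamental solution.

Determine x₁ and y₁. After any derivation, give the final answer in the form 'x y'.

16883880 957397

√311 = [17; 1,1,1,2,1,…,1,1,34, …], period ℓ=16 (even) → k=15
step 0: (17, 1)  from 17·(1,0) + (0,1)
…
step 4: (141, 8)  from 2·(53,3) + (35,2)
step 5: (194, 11)  from 1·(141,8) + (53,3)
step 6: (1305, 74)  from 6·(194,11) + (141,8)
step 7: (4109, 233)  from 3·(1305,74) + (194,11)
…
step 9: (217583, 12338)  from 3·(71158,4035) + (4109,233)
step 10: (1376656, 78063)  from 6·(217583,12338) + (71158,4035)
step 11: (1594239, 90401)  from 1·(1376656,78063) + (217583,12338)
…
step 13: (6159373, 349266)  from 1·(4565134,258865) + (1594239,90401)
step 14: (10724507, 608131)  from 1·(6159373,349266) + (4565134,258865)
step 15: (16883880, 957397)  from 1·(10724507,608131) + (6159373,349266)
(x₁, y₁) = (16883880, 957397);  16883880² − 311·957397² = 1 ✓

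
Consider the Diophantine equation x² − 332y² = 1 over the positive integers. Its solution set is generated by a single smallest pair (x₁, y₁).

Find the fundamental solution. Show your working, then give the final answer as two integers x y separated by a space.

[18; 4,1,1,8,1,1,4,36] for √332; ℓ=8 ⇒ convergent index 7
a_0=18:  p_0=18·1+0=18,  q_0=18·0+1=1
…
a_4=8:  p_4=8·164+91=1403,  q_4=8·9+5=77
a_5=1:  p_5=1·1403+164=1567,  q_5=1·77+9=86
a_6=1:  p_6=1·1567+1403=2970,  q_6=1·86+77=163
a_7=4:  p_7=4·2970+1567=13447,  q_7=4·163+86=738
fundamental: x₁=13447, y₁=738  (since 180821809 − 332·544644 = 1)

13447 738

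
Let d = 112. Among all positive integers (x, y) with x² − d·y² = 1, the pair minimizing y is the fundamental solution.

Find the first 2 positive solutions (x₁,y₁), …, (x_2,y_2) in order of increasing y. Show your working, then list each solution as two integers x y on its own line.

√112 = [10; 1,1,2,1,1,20, …], period ℓ=6 (even) → k=5
i=0: a=10 ⇒ p=10, q=1
i=1: a=1 ⇒ p=11, q=1
…
i=4: a=1 ⇒ p=74, q=7
i=5: a=1 ⇒ p=127, q=12
(x₁, y₁) = (127, 12);  127² − 112·12² = 1 ✓
n=2: (127,12)∘(127,12) = (127·127+112·12·12, 127·12+12·127) = (32257,3048)

127 12
32257 3048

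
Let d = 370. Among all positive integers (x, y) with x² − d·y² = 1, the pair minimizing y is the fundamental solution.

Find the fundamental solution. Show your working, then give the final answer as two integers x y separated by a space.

213859 11118

d=370: √d = [19; 4,4,38] (ℓ=3, odd), read p_5/q_5
a_0=19:  p_0=19·1+0=19,  q_0=19·0+1=1
…
a_2=4:  p_2=4·77+19=327,  q_2=4·4+1=17
a_3=38:  p_3=38·327+77=12503,  q_3=38·17+4=650
a_4=4:  p_4=4·12503+327=50339,  q_4=4·650+17=2617
a_5=4:  p_5=4·50339+12503=213859,  q_5=4·2617+650=11118
(x₁, y₁) = (213859, 11118);  213859² − 370·11118² = 1 ✓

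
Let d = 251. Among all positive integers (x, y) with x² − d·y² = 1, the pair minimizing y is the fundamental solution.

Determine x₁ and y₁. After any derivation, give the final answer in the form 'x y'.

3674890 231957

√251 → a₀=15, period (1,5,2,1,2,…,5,1,30); ℓ=14 even so k=13
k=0  a_k=15  p_k/q_k = 15/1
k=1  a_k=1  p_k/q_k = 16/1
…
k=9  a_k=2  p_k/q_k = 151649/9572
k=10  a_k=1  p_k/q_k = 212692/13425
…
k=12  a_k=5  p_k/q_k = 3097857/195535
k=13  a_k=1  p_k/q_k = 3674890/231957
fundamental: x₁=3674890, y₁=231957  (since 13504816512100 − 251·53804049849 = 1)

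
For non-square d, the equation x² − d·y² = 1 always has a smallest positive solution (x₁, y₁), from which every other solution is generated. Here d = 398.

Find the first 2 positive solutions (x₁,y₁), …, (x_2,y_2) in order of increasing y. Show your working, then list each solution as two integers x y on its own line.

[19; 1,18,1,38] for √398; ℓ=4 ⇒ convergent index 3
step 0: (19, 1)  from 19·(1,0) + (0,1)
step 1: (20, 1)  from 1·(19,1) + (1,0)
step 2: (379, 19)  from 18·(20,1) + (19,1)
step 3: (399, 20)  from 1·(379,19) + (20,1)
→ (399, 20).  Check: 399²=159201, 398·20²=159200, difference 1.
k=2:  x_2 = 399·399+398·20·20 = 318401,  y_2 = 399·20+20·399 = 15960

399 20
318401 15960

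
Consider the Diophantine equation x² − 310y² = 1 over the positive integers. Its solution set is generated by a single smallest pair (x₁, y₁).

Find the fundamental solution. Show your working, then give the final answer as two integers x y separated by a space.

848719 48204

[17; 1,1,1,1,5,…,1,1,34] for √310; ℓ=16 ⇒ convergent index 15
step 0: (17, 1)  from 17·(1,0) + (0,1)
step 1: (18, 1)  from 1·(17,1) + (1,0)
step 2: (35, 2)  from 1·(18,1) + (17,1)
…
step 5: (493, 28)  from 5·(88,5) + (53,3)
step 6: (1567, 89)  from 3·(493,28) + (88,5)
step 7: (2060, 117)  from 1·(1567,89) + (493,28)
step 8: (5687, 323)  from 2·(2060,117) + (1567,89)
step 9: (7747, 440)  from 1·(5687,323) + (2060,117)
step 10: (28928, 1643)  from 3·(7747,440) + (5687,323)
…
step 12: (181315, 10298)  from 1·(152387,8655) + (28928,1643)
step 13: (333702, 18953)  from 1·(181315,10298) + (152387,8655)
step 14: (515017, 29251)  from 1·(333702,18953) + (181315,10298)
step 15: (848719, 48204)  from 1·(515017,29251) + (333702,18953)
(x₁, y₁) = (848719, 48204);  848719² − 310·48204² = 1 ✓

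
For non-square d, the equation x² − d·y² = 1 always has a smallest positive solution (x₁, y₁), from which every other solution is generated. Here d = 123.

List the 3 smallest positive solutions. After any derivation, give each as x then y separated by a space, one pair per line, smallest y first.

122 11
29767 2684
7263026 654885

√123 = [11; 11,22, …], period ℓ=2 (even) → k=1
i=0: a=11 ⇒ p=11, q=1
i=1: a=11 ⇒ p=122, q=11
(x₁, y₁) = (122, 11);  122² − 123·11² = 1 ✓
k=2:  x_2 = 122·122+123·11·11 = 29767,  y_2 = 122·11+11·122 = 2684
k=3:  x_3 = 122·29767+123·11·2684 = 7263026,  y_3 = 122·2684+11·29767 = 654885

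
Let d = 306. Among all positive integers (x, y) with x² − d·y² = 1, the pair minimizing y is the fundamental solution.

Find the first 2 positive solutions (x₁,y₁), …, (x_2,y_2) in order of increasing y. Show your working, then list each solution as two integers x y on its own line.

35 2
2449 140

√306 → a₀=17, period (2,34); ℓ=2 even so k=1
step 0: (17, 1)  from 17·(1,0) + (0,1)
step 1: (35, 2)  from 2·(17,1) + (1,0)
fundamental: x₁=35, y₁=2  (since 1225 − 306·4 = 1)
(x_2, y_2) = (35·35 + 306·2·2, 35·2 + 2·35) = (2449, 140)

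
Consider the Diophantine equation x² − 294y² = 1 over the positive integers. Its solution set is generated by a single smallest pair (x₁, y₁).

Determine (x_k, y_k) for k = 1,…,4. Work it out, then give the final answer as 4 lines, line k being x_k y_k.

4801 280
46099201 2688560
442644523201 25815552840
4250272665676801 247880935681120

[17; 6,1,4,1,6,34] for √294; ℓ=6 ⇒ convergent index 5
i=0: a=17 ⇒ p=17, q=1
i=1: a=6 ⇒ p=103, q=6
…
i=3: a=4 ⇒ p=583, q=34
i=4: a=1 ⇒ p=703, q=41
i=5: a=6 ⇒ p=4801, q=280
fundamental: x₁=4801, y₁=280  (since 23049601 − 294·78400 = 1)
k=2:  x_2 = 4801·4801+294·280·280 = 46099201,  y_2 = 4801·280+280·4801 = 2688560
k=3:  x_3 = 4801·46099201+294·280·2688560 = 442644523201,  y_3 = 4801·2688560+280·46099201 = 25815552840
k=4:  x_4 = 4801·442644523201+294·280·25815552840 = 4250272665676801,  y_4 = 4801·25815552840+280·442644523201 = 247880935681120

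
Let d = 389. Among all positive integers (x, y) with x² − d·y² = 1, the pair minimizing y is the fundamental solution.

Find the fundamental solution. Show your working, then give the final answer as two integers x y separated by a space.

3287049 166660

√389 = [19; 1,2,1,1,1,1,2,1,38, …], period ℓ=9 (odd) → k=17
a_0=19:  p_0=19·1+0=19,  q_0=19·0+1=1
a_1=1:  p_1=1·19+1=20,  q_1=1·1+0=1
…
a_4=1:  p_4=1·79+59=138,  q_4=1·4+3=7
a_5=1:  p_5=1·138+79=217,  q_5=1·7+4=11
…
a_7=2:  p_7=2·355+217=927,  q_7=2·18+11=47
a_8=1:  p_8=1·927+355=1282,  q_8=1·47+18=65
a_9=38:  p_9=38·1282+927=49643,  q_9=38·65+47=2517
…
a_11=2:  p_11=2·50925+49643=151493,  q_11=2·2582+2517=7681
a_12=1:  p_12=1·151493+50925=202418,  q_12=1·7681+2582=10263
…
a_16=2:  p_16=2·910240+556329=2376809,  q_16=2·46151+28207=120509
a_17=1:  p_17=1·2376809+910240=3287049,  q_17=1·120509+46151=166660
(x₁, y₁) = (3287049, 166660);  3287049² − 389·166660² = 1 ✓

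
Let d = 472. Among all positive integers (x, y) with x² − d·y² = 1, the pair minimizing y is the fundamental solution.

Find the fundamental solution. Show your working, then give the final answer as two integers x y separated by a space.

306917 14127

d=472: √d = [21; 1,2,1,1,1,…,2,1,42] (ℓ=14, even), read p_13/q_13
a_0=21:  p_0=21·1+0=21,  q_0=21·0+1=1
a_1=1:  p_1=1·21+1=22,  q_1=1·1+0=1
a_2=2:  p_2=2·22+21=65,  q_2=2·1+1=3
a_3=1:  p_3=1·65+22=87,  q_3=1·3+1=4
a_4=1:  p_4=1·87+65=152,  q_4=1·4+3=7
a_5=1:  p_5=1·152+87=239,  q_5=1·7+4=11
…
a_7=5:  p_7=5·1108+239=5779,  q_7=5·51+11=266
a_8=4:  p_8=4·5779+1108=24224,  q_8=4·266+51=1115
…
a_11=1:  p_11=1·54227+30003=84230,  q_11=1·2496+1381=3877
a_12=2:  p_12=2·84230+54227=222687,  q_12=2·3877+2496=10250
a_13=1:  p_13=1·222687+84230=306917,  q_13=1·10250+3877=14127
(x₁, y₁) = (306917, 14127);  306917² − 472·14127² = 1 ✓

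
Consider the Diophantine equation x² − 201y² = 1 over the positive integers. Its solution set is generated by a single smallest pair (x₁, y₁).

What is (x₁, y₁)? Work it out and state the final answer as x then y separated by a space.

d=201: √d = [14; 5,1,1,1,2,…,1,5,28] (ℓ=14, even), read p_13/q_13
a_0=14:  p_0=14·1+0=14,  q_0=14·0+1=1
…
a_4=1:  p_4=1·156+85=241,  q_4=1·11+6=17
…
a_8=1:  p_8=1·7670+879=8549,  q_8=1·541+62=603
a_9=2:  p_9=2·8549+7670=24768,  q_9=2·603+541=1747
…
a_12=1:  p_12=1·58085+33317=91402,  q_12=1·4097+2350=6447
a_13=5:  p_13=5·91402+58085=515095,  q_13=5·6447+4097=36332
(x₁, y₁) = (515095, 36332);  515095² − 201·36332² = 1 ✓

515095 36332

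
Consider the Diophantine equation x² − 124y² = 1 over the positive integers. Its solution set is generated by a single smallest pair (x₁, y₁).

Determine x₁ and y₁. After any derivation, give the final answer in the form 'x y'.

d=124: √d = [11; 7,2,1,1,1,…,2,7,22] (ℓ=16, even), read p_15/q_15
step 0: (11, 1)  from 11·(1,0) + (0,1)
…
step 3: (245, 22)  from 1·(167,15) + (78,7)
…
step 6: (2383, 214)  from 3·(657,59) + (412,37)
…
step 10: (67292, 6043)  from 3·(17583,1579) + (14543,1306)
step 11: (84875, 7622)  from 1·(67292,6043) + (17583,1579)
step 12: (152167, 13665)  from 1·(84875,7622) + (67292,6043)
step 13: (237042, 21287)  from 1·(152167,13665) + (84875,7622)
step 14: (626251, 56239)  from 2·(237042,21287) + (152167,13665)
step 15: (4620799, 414960)  from 7·(626251,56239) + (237042,21287)
(x₁, y₁) = (4620799, 414960);  4620799² − 124·414960² = 1 ✓

4620799 414960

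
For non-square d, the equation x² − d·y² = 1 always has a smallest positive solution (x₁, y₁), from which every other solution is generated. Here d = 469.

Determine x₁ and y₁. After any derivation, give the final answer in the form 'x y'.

137215 6336

d=469: √d = [21; 1,1,1,10,6,10,1,1,1,42] (ℓ=10, even), read p_9/q_9
step 0: (21, 1)  from 21·(1,0) + (0,1)
step 1: (22, 1)  from 1·(21,1) + (1,0)
step 2: (43, 2)  from 1·(22,1) + (21,1)
…
step 7: (47146, 2177)  from 1·(42923,1982) + (4223,195)
step 8: (90069, 4159)  from 1·(47146,2177) + (42923,1982)
step 9: (137215, 6336)  from 1·(90069,4159) + (47146,2177)
→ (137215, 6336).  Check: 137215²=18827956225, 469·6336²=18827956224, difference 1.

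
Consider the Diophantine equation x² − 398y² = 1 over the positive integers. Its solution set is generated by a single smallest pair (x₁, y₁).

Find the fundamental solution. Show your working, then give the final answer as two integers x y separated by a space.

399 20

d=398: √d = [19; 1,18,1,38] (ℓ=4, even), read p_3/q_3
a_0=19:  p_0=19·1+0=19,  q_0=19·0+1=1
a_1=1:  p_1=1·19+1=20,  q_1=1·1+0=1
a_2=18:  p_2=18·20+19=379,  q_2=18·1+1=19
a_3=1:  p_3=1·379+20=399,  q_3=1·19+1=20
fundamental: x₁=399, y₁=20  (since 159201 − 398·400 = 1)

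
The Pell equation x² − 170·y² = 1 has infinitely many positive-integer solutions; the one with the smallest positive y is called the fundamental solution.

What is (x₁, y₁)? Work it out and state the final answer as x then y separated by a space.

339 26

√170 → a₀=13, period (26); ℓ=1 odd so k=1
i=0: a=13 ⇒ p=13, q=1
i=1: a=26 ⇒ p=339, q=26
fundamental: x₁=339, y₁=26  (since 114921 − 170·676 = 1)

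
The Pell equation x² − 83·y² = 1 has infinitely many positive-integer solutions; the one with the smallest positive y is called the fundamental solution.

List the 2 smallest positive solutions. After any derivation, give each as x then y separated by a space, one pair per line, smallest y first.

d=83: √d = [9; 9,18] (ℓ=2, even), read p_1/q_1
k=0  a_k=9  p_k/q_k = 9/1
k=1  a_k=9  p_k/q_k = 82/9
→ (82, 9).  Check: 82²=6724, 83·9²=6723, difference 1.
n=2: (82,9)∘(82,9) = (82·82+83·9·9, 82·9+9·82) = (13447,1476)

82 9
13447 1476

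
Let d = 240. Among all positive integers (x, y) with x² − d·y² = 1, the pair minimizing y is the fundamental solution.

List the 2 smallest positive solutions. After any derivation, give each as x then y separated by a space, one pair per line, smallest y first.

d=240: √d = [15; 2,30] (ℓ=2, even), read p_1/q_1
i=0: a=15 ⇒ p=15, q=1
i=1: a=2 ⇒ p=31, q=2
(x₁, y₁) = (31, 2);  31² − 240·2² = 1 ✓
(x_2, y_2) = (31·31 + 240·2·2, 31·2 + 2·31) = (1921, 124)

31 2
1921 124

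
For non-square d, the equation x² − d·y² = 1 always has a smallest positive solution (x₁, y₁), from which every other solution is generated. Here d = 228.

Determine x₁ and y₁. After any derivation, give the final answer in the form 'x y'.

151 10

√228 = [15; 10,30, …], period ℓ=2 (even) → k=1
a_0=15:  p_0=15·1+0=15,  q_0=15·0+1=1
a_1=10:  p_1=10·15+1=151,  q_1=10·1+0=10
(x₁, y₁) = (151, 10);  151² − 228·10² = 1 ✓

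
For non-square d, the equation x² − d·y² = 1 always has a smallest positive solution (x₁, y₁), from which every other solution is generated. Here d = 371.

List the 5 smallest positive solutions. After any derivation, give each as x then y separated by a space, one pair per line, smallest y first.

[19; 3,1,4,1,3,38] for √371; ℓ=6 ⇒ convergent index 5
k=0  a_k=19  p_k/q_k = 19/1
k=1  a_k=3  p_k/q_k = 58/3
k=2  a_k=1  p_k/q_k = 77/4
…
k=4  a_k=1  p_k/q_k = 443/23
k=5  a_k=3  p_k/q_k = 1695/88
→ (1695, 88).  Check: 1695²=2873025, 371·88²=2873024, difference 1.
k=2:  x_2 = 1695·1695+371·88·88 = 5746049,  y_2 = 1695·88+88·1695 = 298320
k=3:  x_3 = 1695·5746049+371·88·298320 = 19479104415,  y_3 = 1695·298320+88·5746049 = 1011304712
k=4:  x_4 = 1695·19479104415+371·88·1011304712 = 66034158220801,  y_4 = 1695·1011304712+88·19479104415 = 3428322675360
k=5:  x_5 = 1695·66034158220801+371·88·3428322675360 = 223855776889410975,  y_5 = 1695·3428322675360+88·66034158220801 = 11622012858165688

1695 88
5746049 298320
19479104415 1011304712
66034158220801 3428322675360
223855776889410975 11622012858165688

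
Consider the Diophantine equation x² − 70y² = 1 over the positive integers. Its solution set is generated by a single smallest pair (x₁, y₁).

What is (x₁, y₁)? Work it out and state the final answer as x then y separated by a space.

251 30

√70 → a₀=8, period (2,1,2,1,2,16); ℓ=6 even so k=5
i=0: a=8 ⇒ p=8, q=1
i=1: a=2 ⇒ p=17, q=2
i=2: a=1 ⇒ p=25, q=3
i=3: a=2 ⇒ p=67, q=8
i=4: a=1 ⇒ p=92, q=11
i=5: a=2 ⇒ p=251, q=30
(x₁, y₁) = (251, 30);  251² − 70·30² = 1 ✓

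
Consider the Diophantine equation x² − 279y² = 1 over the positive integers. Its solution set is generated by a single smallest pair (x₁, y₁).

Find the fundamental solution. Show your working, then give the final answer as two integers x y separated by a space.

1520 91

√279 → a₀=16, period (1,2,2,1,2,2,1,32); ℓ=8 even so k=7
step 0: (16, 1)  from 16·(1,0) + (0,1)
…
step 2: (50, 3)  from 2·(17,1) + (16,1)
step 3: (117, 7)  from 2·(50,3) + (17,1)
step 4: (167, 10)  from 1·(117,7) + (50,3)
…
step 6: (1069, 64)  from 2·(451,27) + (167,10)
step 7: (1520, 91)  from 1·(1069,64) + (451,27)
→ (1520, 91).  Check: 1520²=2310400, 279·91²=2310399, difference 1.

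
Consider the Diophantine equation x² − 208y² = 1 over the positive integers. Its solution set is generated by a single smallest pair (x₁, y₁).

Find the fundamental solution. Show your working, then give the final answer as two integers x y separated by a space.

√208 = [14; 2,2,1,2,2,28, …], period ℓ=6 (even) → k=5
a_0=14:  p_0=14·1+0=14,  q_0=14·0+1=1
a_1=2:  p_1=2·14+1=29,  q_1=2·1+0=2
a_2=2:  p_2=2·29+14=72,  q_2=2·2+1=5
a_3=1:  p_3=1·72+29=101,  q_3=1·5+2=7
a_4=2:  p_4=2·101+72=274,  q_4=2·7+5=19
a_5=2:  p_5=2·274+101=649,  q_5=2·19+7=45
fundamental: x₁=649, y₁=45  (since 421201 − 208·2025 = 1)

649 45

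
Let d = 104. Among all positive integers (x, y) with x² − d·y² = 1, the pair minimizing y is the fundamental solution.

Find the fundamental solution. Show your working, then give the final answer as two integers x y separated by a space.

51 5

√104 = [10; 5,20, …], period ℓ=2 (even) → k=1
k=0  a_k=10  p_k/q_k = 10/1
k=1  a_k=5  p_k/q_k = 51/5
→ (51, 5).  Check: 51²=2601, 104·5²=2600, difference 1.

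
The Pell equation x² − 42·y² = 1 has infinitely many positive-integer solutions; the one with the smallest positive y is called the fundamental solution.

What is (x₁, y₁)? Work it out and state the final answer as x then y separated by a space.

13 2

[6; 2,12] for √42; ℓ=2 ⇒ convergent index 1
step 0: (6, 1)  from 6·(1,0) + (0,1)
step 1: (13, 2)  from 2·(6,1) + (1,0)
→ (13, 2).  Check: 13²=169, 42·2²=168, difference 1.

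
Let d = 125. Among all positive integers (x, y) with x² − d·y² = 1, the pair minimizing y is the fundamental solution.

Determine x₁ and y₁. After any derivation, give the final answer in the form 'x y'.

930249 83204

√125 → a₀=11, period (5,1,1,5,22); ℓ=5 odd so k=9
a_0=11:  p_0=11·1+0=11,  q_0=11·0+1=1
a_1=5:  p_1=5·11+1=56,  q_1=5·1+0=5
…
a_5=22:  p_5=22·682+123=15127,  q_5=22·61+11=1353
…
a_8=1:  p_8=1·91444+76317=167761,  q_8=1·8179+6826=15005
a_9=5:  p_9=5·167761+91444=930249,  q_9=5·15005+8179=83204
fundamental: x₁=930249, y₁=83204  (since 865363202001 − 125·6922905616 = 1)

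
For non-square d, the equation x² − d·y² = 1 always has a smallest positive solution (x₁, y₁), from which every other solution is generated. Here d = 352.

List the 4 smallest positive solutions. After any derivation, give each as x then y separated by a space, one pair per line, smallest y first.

77617 4137
12048797377 642203058
1870383011943601 99691749501435
290347036464004160257 15475549041463557732

d=352: √d = [18; 1,3,5,9,5,3,1,36] (ℓ=8, even), read p_7/q_7
k=0  a_k=18  p_k/q_k = 18/1
k=1  a_k=1  p_k/q_k = 19/1
…
k=3  a_k=5  p_k/q_k = 394/21
k=4  a_k=9  p_k/q_k = 3621/193
k=5  a_k=5  p_k/q_k = 18499/986
k=6  a_k=3  p_k/q_k = 59118/3151
k=7  a_k=1  p_k/q_k = 77617/4137
(x₁, y₁) = (77617, 4137);  77617² − 352·4137² = 1 ✓
(x_2, y_2) = (77617·77617 + 352·4137·4137, 77617·4137 + 4137·77617) = (12048797377, 642203058)
(x_3, y_3) = (77617·12048797377 + 352·4137·642203058, 77617·642203058 + 4137·12048797377) = (1870383011943601, 99691749501435)
(x_4, y_4) = (77617·1870383011943601 + 352·4137·99691749501435, 77617·99691749501435 + 4137·1870383011943601) = (290347036464004160257, 15475549041463557732)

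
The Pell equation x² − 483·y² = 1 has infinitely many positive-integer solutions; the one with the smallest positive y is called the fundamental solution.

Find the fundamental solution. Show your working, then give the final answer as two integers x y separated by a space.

√483 = [21; 1,42, …], period ℓ=2 (even) → k=1
step 0: (21, 1)  from 21·(1,0) + (0,1)
step 1: (22, 1)  from 1·(21,1) + (1,0)
fundamental: x₁=22, y₁=1  (since 484 − 483·1 = 1)

22 1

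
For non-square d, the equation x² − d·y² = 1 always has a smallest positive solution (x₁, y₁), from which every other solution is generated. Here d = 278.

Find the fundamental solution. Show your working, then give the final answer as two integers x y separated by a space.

√278 → a₀=16, period (1,2,16,2,1,32); ℓ=6 even so k=5
a_0=16:  p_0=16·1+0=16,  q_0=16·0+1=1
a_1=1:  p_1=1·16+1=17,  q_1=1·1+0=1
…
a_3=16:  p_3=16·50+17=817,  q_3=16·3+1=49
a_4=2:  p_4=2·817+50=1684,  q_4=2·49+3=101
a_5=1:  p_5=1·1684+817=2501,  q_5=1·101+49=150
(x₁, y₁) = (2501, 150);  2501² − 278·150² = 1 ✓

2501 150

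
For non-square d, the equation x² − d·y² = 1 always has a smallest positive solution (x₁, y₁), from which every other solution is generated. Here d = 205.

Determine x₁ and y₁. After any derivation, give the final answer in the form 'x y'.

39689 2772

[14; 3,6,1,4,1,6,3,28] for √205; ℓ=8 ⇒ convergent index 7
a_0=14:  p_0=14·1+0=14,  q_0=14·0+1=1
a_1=3:  p_1=3·14+1=43,  q_1=3·1+0=3
a_2=6:  p_2=6·43+14=272,  q_2=6·3+1=19
a_3=1:  p_3=1·272+43=315,  q_3=1·19+3=22
…
a_5=1:  p_5=1·1532+315=1847,  q_5=1·107+22=129
a_6=6:  p_6=6·1847+1532=12614,  q_6=6·129+107=881
a_7=3:  p_7=3·12614+1847=39689,  q_7=3·881+129=2772
fundamental: x₁=39689, y₁=2772  (since 1575216721 − 205·7683984 = 1)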